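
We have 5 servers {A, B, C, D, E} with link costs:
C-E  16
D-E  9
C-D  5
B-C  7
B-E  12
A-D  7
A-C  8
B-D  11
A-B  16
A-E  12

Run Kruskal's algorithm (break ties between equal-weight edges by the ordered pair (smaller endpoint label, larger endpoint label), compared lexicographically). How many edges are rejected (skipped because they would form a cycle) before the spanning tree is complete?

1

Kruskal's algorithm — process edges by increasing weight (ties by edge label):
C-D (5): add. Components now {A} {B} {C,D} {E}
A-D (7): add. Components now {A,C,D} {B} {E}
B-C (7): add. Components now {A,B,C,D} {E}
A-C (8): skip — A and C already connected.
D-E (9): add. Components now {A,B,C,D,E}
Edges rejected before the tree was complete: 1.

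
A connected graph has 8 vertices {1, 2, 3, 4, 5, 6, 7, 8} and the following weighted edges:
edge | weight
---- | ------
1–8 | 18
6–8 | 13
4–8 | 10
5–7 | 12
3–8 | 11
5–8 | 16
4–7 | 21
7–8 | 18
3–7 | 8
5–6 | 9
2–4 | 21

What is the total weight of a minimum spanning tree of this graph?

Grow the tree from 2 using Prim:
Step 1: frontier [2–4 21] → take 2–4 (21); add 4.
Step 2: frontier [4–8 10, 4–7 21] → take 4–8 (10); add 8.
Step 3: frontier [4–7 21, 3–8 11, 6–8 13, 5–8 16, 1–8 18, 7–8 18] → take 3–8 (11); add 3.
Step 4: frontier [3–7 8, 4–7 21, 6–8 13, 5–8 16, 1–8 18, 7–8 18] → take 3–7 (8); add 7.
Step 5: frontier [5–7 12, 6–8 13, 5–8 16, 1–8 18] → take 5–7 (12); add 5.
Step 6: frontier [5–6 9, 6–8 13, 1–8 18] → take 5–6 (9); add 6.
Step 7: frontier [1–8 18] → take 1–8 (18); add 1.
MST edges: 2–4, 4–8, 3–8, 3–7, 5–7, 5–6, 1–8; total weight 21+10+11+8+12+9+18 = 89.

89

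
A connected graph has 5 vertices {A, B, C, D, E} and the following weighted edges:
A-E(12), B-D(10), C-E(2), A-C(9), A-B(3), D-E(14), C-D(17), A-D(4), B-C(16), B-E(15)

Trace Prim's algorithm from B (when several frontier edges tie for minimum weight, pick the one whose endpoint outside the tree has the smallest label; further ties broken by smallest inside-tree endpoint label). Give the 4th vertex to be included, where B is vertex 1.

C

Grow the tree from B using Prim:
Step 1: cheapest edge leaving the tree is A-B (3); add A.
Step 2: cheapest edge leaving the tree is A-D (4); add D.
Step 3: cheapest edge leaving the tree is A-C (9); add C.
Step 4: cheapest edge leaving the tree is C-E (2); add E.
Vertex order: B, A, D, C, E. The 4th vertex is C.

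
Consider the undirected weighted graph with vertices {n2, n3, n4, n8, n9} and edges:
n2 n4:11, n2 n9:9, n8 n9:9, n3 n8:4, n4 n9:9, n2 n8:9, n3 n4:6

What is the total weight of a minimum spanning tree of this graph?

Grow the tree from n8 using Prim:
Step 1: cheapest edge leaving the tree is n3 n8 (4); add n3.
Step 2: cheapest edge leaving the tree is n3 n4 (6); add n4.
Step 3: cheapest edge leaving the tree is n2 n8 (9); add n2.
Step 4: cheapest edge leaving the tree is n2 n9 (9); add n9.
MST edges: n3 n8, n3 n4, n2 n8, n2 n9; total weight 4+6+9+9 = 28.

28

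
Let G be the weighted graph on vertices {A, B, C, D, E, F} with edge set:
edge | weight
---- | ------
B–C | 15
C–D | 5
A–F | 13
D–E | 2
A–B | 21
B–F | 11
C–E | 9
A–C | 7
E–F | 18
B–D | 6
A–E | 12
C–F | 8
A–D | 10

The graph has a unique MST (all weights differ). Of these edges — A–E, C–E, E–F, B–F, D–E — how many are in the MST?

Kruskal's algorithm — process edges by increasing weight (ties by edge label):
D–E (2): add. Components now {A} {B} {C} {D,E} {F}
C–D (5): add. Components now {A} {B} {C,D,E} {F}
B–D (6): add. Components now {A} {B,C,D,E} {F}
A–C (7): add. Components now {A,B,C,D,E} {F}
C–F (8): add. Components now {A,B,C,D,E,F}
MST edge set: {D–E, C–D, B–D, A–C, C–F}.
Of the listed edges, {D–E} are in the MST → 1.

1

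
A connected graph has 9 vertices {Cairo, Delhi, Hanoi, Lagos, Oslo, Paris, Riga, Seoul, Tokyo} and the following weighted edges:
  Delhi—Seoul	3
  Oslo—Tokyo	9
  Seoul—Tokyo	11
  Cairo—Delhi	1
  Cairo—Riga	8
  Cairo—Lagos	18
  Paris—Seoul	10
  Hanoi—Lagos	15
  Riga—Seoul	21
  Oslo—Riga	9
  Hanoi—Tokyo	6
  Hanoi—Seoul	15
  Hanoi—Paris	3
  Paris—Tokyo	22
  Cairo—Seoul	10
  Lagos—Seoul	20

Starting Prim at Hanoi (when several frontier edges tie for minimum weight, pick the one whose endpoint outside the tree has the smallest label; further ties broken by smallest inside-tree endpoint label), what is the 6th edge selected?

Prim's algorithm from Hanoi:
Step 1: cheapest edge leaving the tree is Hanoi—Paris (3); add Paris.
Step 2: cheapest edge leaving the tree is Hanoi—Tokyo (6); add Tokyo.
Step 3: cheapest edge leaving the tree is Oslo—Tokyo (9); add Oslo.
Step 4: cheapest edge leaving the tree is Oslo—Riga (9); add Riga.
Step 5: cheapest edge leaving the tree is Cairo—Riga (8); add Cairo.
Step 6: cheapest edge leaving the tree is Cairo—Delhi (1); add Delhi.
Step 7: cheapest edge leaving the tree is Delhi—Seoul (3); add Seoul.
Step 8: cheapest edge leaving the tree is Hanoi—Lagos (15); add Lagos.
The 6th edge added is Cairo—Delhi.

Cairo-Delhi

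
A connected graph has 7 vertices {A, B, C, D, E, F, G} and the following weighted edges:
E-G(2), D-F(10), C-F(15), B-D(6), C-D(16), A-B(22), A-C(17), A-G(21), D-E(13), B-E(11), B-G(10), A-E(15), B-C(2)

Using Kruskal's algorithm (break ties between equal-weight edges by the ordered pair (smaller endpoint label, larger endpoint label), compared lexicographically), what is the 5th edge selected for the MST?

D-F

Kruskal: consider edges lightest-first.
B-C (2): add — endpoints in different components.
E-G (2): add — endpoints in different components.
B-D (6): add — endpoints in different components.
B-G (10): add — endpoints in different components.
D-F (10): add — endpoints in different components.
B-E (11): skip — B and E already connected.
D-E (13): skip — D and E already connected.
A-E (15): add — endpoints in different components.
The 5th edge added is D-F.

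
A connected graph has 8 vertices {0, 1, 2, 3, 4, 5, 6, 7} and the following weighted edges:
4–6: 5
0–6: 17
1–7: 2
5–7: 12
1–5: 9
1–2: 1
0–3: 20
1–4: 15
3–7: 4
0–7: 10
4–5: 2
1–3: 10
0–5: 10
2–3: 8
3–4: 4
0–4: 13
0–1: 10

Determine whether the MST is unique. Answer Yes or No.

Sort edges by weight, then run Kruskal:
1–2 (1): add — endpoints in different components.
1–7 (2): add — endpoints in different components.
4–5 (2): add — endpoints in different components.
3–4 (4): add — endpoints in different components.
3–7 (4): add — endpoints in different components.
4–6 (5): add — endpoints in different components.
2–3 (8): skip — 2 and 3 already connected.
1–5 (9): skip — 1 and 5 already connected.
0–1 (10): add — endpoints in different components.
Non-tree edge 0–7 has weight 10, equal to the heaviest edge on its tree cycle — swapping gives another MST of the same weight. Not unique.

No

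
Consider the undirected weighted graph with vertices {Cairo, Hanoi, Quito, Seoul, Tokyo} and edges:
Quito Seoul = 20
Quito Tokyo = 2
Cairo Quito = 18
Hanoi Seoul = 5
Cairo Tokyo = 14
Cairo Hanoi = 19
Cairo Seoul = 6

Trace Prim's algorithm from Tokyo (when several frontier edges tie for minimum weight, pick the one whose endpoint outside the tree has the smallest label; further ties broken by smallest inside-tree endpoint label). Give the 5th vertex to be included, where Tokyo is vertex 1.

Prim, starting at Tokyo.
Step 1: frontier [Quito Tokyo 2, Cairo Tokyo 14] → take Quito Tokyo (2); add Quito.
Step 2: frontier [Cairo Quito 18, Quito Seoul 20, Cairo Tokyo 14] → take Cairo Tokyo (14); add Cairo.
Step 3: frontier [Cairo Seoul 6, Cairo Hanoi 19, Quito Seoul 20] → take Cairo Seoul (6); add Seoul.
Step 4: frontier [Cairo Hanoi 19, Hanoi Seoul 5] → take Hanoi Seoul (5); add Hanoi.
Vertex order: Tokyo, Quito, Cairo, Seoul, Hanoi. The 5th vertex is Hanoi.

Hanoi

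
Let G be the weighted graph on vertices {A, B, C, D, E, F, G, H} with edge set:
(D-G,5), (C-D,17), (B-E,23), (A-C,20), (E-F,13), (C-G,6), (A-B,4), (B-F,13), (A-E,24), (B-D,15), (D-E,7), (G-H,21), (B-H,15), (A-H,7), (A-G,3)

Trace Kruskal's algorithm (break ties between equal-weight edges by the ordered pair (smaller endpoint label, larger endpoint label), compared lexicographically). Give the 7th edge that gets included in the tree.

Kruskal: consider edges lightest-first.
A-G (3): add — endpoints in different components.
A-B (4): add — endpoints in different components.
D-G (5): add — endpoints in different components.
C-G (6): add — endpoints in different components.
A-H (7): add — endpoints in different components.
D-E (7): add — endpoints in different components.
B-F (13): add — endpoints in different components.
The 7th edge added is B-F.

B-F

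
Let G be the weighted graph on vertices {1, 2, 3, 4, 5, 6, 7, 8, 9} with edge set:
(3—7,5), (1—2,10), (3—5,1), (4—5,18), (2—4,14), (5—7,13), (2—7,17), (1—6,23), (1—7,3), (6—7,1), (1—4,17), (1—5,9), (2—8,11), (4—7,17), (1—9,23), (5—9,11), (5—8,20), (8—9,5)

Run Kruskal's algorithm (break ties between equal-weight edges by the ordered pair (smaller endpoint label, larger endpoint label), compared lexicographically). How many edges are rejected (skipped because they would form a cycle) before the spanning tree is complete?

Sort edges by weight, then run Kruskal:
3—5 (1): add — endpoints in different components.
6—7 (1): add — endpoints in different components.
1—7 (3): add — endpoints in different components.
3—7 (5): add — endpoints in different components.
8—9 (5): add — endpoints in different components.
1—5 (9): skip — 1 and 5 already connected.
1—2 (10): add — endpoints in different components.
2—8 (11): add — endpoints in different components.
5—9 (11): skip — 5 and 9 already connected.
5—7 (13): skip — 5 and 7 already connected.
2—4 (14): add — endpoints in different components.
Edges rejected before the tree was complete: 3.

3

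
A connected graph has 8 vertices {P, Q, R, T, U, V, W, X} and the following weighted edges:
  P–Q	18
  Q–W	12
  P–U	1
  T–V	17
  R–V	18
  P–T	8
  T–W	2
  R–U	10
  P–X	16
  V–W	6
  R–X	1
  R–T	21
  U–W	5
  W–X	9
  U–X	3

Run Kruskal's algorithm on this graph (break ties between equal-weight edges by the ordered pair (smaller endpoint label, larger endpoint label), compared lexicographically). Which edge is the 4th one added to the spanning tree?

Kruskal's algorithm — process edges by increasing weight (ties by edge label):
P–U (1): add — endpoints in different components.
R–X (1): add — endpoints in different components.
T–W (2): add — endpoints in different components.
U–X (3): add — endpoints in different components.
U–W (5): add — endpoints in different components.
V–W (6): add — endpoints in different components.
P–T (8): skip — P and T already connected.
W–X (9): skip — W and X already connected.
R–U (10): skip — R and U already connected.
Q–W (12): add — endpoints in different components.
The 4th edge added is U–X.

U-X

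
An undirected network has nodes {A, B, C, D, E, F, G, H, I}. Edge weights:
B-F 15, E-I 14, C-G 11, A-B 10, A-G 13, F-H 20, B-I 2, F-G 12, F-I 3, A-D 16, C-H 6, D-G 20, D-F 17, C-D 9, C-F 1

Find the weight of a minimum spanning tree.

Kruskal's algorithm — process edges by increasing weight (ties by edge label):
C-F (1): add — endpoints in different components.
B-I (2): add — endpoints in different components.
F-I (3): add — endpoints in different components.
C-H (6): add — endpoints in different components.
C-D (9): add — endpoints in different components.
A-B (10): add — endpoints in different components.
C-G (11): add — endpoints in different components.
F-G (12): skip — F and G already connected.
A-G (13): skip — A and G already connected.
E-I (14): add — endpoints in different components.
MST edges: C-F, B-I, F-I, C-H, C-D, A-B, C-G, E-I; total weight 1+2+3+6+9+10+11+14 = 56.

56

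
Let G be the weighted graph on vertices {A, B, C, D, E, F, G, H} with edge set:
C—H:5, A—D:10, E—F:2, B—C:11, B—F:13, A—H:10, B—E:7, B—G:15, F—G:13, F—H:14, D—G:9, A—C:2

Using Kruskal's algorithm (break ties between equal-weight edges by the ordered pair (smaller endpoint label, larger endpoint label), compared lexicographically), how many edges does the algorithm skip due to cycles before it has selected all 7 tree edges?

Sort edges by weight, then run Kruskal:
A—C (2): add — endpoints in different components.
E—F (2): add — endpoints in different components.
C—H (5): add — endpoints in different components.
B—E (7): add — endpoints in different components.
D—G (9): add — endpoints in different components.
A—D (10): add — endpoints in different components.
A—H (10): skip — A and H already connected.
B—C (11): add — endpoints in different components.
Edges rejected before the tree was complete: 1.

1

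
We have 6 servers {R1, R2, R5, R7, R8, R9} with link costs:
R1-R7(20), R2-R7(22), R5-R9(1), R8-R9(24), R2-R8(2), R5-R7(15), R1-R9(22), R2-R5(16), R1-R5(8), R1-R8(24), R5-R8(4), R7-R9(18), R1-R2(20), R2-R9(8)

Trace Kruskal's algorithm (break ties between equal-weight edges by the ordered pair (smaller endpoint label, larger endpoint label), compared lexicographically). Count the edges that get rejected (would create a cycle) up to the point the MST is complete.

Kruskal's algorithm — process edges by increasing weight (ties by edge label):
R5-R9 (1): add — endpoints in different components.
R2-R8 (2): add — endpoints in different components.
R5-R8 (4): add — endpoints in different components.
R1-R5 (8): add — endpoints in different components.
R2-R9 (8): skip — R2 and R9 already connected.
R5-R7 (15): add — endpoints in different components.
Edges rejected before the tree was complete: 1.

1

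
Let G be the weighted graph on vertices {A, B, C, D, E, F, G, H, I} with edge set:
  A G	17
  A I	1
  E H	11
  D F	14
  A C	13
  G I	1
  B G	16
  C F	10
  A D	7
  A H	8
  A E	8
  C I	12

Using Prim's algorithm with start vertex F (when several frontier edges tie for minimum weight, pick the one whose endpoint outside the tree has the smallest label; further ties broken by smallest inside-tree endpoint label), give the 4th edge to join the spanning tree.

G-I

Prim, starting at F.
Step 1: cheapest edge leaving the tree is C F (10); add C.
Step 2: cheapest edge leaving the tree is C I (12); add I.
Step 3: cheapest edge leaving the tree is A I (1); add A.
Step 4: cheapest edge leaving the tree is G I (1); add G.
Step 5: cheapest edge leaving the tree is A D (7); add D.
Step 6: cheapest edge leaving the tree is A E (8); add E.
Step 7: cheapest edge leaving the tree is A H (8); add H.
Step 8: cheapest edge leaving the tree is B G (16); add B.
The 4th edge added is G I.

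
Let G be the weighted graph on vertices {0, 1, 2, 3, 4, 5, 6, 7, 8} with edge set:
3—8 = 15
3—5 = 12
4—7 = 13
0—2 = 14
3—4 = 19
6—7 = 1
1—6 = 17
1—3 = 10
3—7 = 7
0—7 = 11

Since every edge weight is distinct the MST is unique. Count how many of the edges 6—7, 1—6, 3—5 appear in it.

Kruskal's algorithm — process edges by increasing weight (ties by edge label):
6—7 (1): add — endpoints in different components.
3—7 (7): add — endpoints in different components.
1—3 (10): add — endpoints in different components.
0—7 (11): add — endpoints in different components.
3—5 (12): add — endpoints in different components.
4—7 (13): add — endpoints in different components.
0—2 (14): add — endpoints in different components.
3—8 (15): add — endpoints in different components.
MST edge set: {6—7, 3—7, 1—3, 0—7, 3—5, 4—7, 0—2, 3—8}.
Of the listed edges, {6—7, 3—5} are in the MST → 2.

2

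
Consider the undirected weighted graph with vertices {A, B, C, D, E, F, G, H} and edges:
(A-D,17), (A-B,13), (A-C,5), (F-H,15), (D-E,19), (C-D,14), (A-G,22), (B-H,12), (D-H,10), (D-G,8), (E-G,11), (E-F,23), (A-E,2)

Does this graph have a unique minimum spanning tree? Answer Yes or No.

Yes

Kruskal: consider edges lightest-first.
A-E (2): add — endpoints in different components.
A-C (5): add — endpoints in different components.
D-G (8): add — endpoints in different components.
D-H (10): add — endpoints in different components.
E-G (11): add — endpoints in different components.
B-H (12): add — endpoints in different components.
A-B (13): skip — A and B already connected.
C-D (14): skip — C and D already connected.
F-H (15): add — endpoints in different components.
Every non-tree edge has weight strictly greater than the heaviest edge on the tree path between its endpoints, so the MST is unique.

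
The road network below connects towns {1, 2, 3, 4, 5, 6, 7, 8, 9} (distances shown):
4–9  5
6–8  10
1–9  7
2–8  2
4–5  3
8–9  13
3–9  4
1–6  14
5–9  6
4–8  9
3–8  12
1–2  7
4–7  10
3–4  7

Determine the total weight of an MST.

Kruskal: consider edges lightest-first.
2–8 (2): add — endpoints in different components.
4–5 (3): add — endpoints in different components.
3–9 (4): add — endpoints in different components.
4–9 (5): add — endpoints in different components.
5–9 (6): skip — 5 and 9 already connected.
1–2 (7): add — endpoints in different components.
1–9 (7): add — endpoints in different components.
3–4 (7): skip — 3 and 4 already connected.
4–8 (9): skip — 4 and 8 already connected.
4–7 (10): add — endpoints in different components.
6–8 (10): add — endpoints in different components.
MST edges: 2–8, 4–5, 3–9, 4–9, 1–2, 1–9, 4–7, 6–8; total weight 2+3+4+5+7+7+10+10 = 48.

48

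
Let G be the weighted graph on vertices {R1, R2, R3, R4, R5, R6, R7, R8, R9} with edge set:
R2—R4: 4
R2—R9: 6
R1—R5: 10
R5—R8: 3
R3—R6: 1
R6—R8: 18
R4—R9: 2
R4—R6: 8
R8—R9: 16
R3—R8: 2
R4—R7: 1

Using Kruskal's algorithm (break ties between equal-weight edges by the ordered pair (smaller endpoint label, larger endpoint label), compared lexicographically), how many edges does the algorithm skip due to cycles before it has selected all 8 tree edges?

Sort edges by weight, then run Kruskal:
R3—R6 (1): add — endpoints in different components.
R4—R7 (1): add — endpoints in different components.
R3—R8 (2): add — endpoints in different components.
R4—R9 (2): add — endpoints in different components.
R5—R8 (3): add — endpoints in different components.
R2—R4 (4): add — endpoints in different components.
R2—R9 (6): skip — R9 and R2 already connected.
R4—R6 (8): add — endpoints in different components.
R1—R5 (10): add — endpoints in different components.
Edges rejected before the tree was complete: 1.

1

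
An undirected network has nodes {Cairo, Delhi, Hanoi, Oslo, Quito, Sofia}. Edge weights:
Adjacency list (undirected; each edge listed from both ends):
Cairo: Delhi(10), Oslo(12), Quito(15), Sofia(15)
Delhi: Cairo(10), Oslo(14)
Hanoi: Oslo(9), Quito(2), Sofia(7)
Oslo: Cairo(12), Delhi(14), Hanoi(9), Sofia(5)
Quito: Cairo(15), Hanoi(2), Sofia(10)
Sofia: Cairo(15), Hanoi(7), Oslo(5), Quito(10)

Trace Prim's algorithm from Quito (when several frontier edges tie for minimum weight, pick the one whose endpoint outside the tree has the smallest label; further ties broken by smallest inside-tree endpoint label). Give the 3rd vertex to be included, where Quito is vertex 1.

Sofia

Prim's algorithm from Quito:
Step 1: cheapest edge leaving the tree is Hanoi–Quito (2); add Hanoi.
Step 2: cheapest edge leaving the tree is Hanoi–Sofia (7); add Sofia.
Step 3: cheapest edge leaving the tree is Oslo–Sofia (5); add Oslo.
Step 4: cheapest edge leaving the tree is Cairo–Oslo (12); add Cairo.
Step 5: cheapest edge leaving the tree is Cairo–Delhi (10); add Delhi.
Vertex order: Quito, Hanoi, Sofia, Oslo, Cairo, Delhi. The 3rd vertex is Sofia.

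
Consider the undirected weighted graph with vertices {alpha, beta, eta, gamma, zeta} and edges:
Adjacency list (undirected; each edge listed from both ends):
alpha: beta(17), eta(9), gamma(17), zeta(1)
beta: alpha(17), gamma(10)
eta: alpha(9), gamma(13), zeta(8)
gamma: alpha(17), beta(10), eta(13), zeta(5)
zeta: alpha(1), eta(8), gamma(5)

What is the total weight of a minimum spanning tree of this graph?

24

Kruskal's algorithm — process edges by increasing weight (ties by edge label):
alpha–zeta (1): add. Components now {gamma} {alpha,zeta} {eta} {beta}
gamma–zeta (5): add. Components now {alpha,gamma,zeta} {eta} {beta}
eta–zeta (8): add. Components now {alpha,eta,gamma,zeta} {beta}
alpha–eta (9): skip — alpha and eta already connected.
beta–gamma (10): add. Components now {alpha,beta,eta,gamma,zeta}
MST edges: alpha–zeta, gamma–zeta, eta–zeta, beta–gamma; total weight 1+5+8+10 = 24.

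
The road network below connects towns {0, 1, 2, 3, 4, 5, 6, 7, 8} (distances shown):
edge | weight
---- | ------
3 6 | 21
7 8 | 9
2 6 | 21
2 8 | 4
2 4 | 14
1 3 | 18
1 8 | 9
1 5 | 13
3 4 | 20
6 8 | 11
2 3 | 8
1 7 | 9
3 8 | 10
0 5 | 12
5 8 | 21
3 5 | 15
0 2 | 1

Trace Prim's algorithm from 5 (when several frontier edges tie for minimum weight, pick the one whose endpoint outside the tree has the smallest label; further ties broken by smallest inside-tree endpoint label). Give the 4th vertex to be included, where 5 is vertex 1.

8

Prim, starting at 5.
Step 1: cheapest edge leaving the tree is 0 5 (12); add 0.
Step 2: cheapest edge leaving the tree is 0 2 (1); add 2.
Step 3: cheapest edge leaving the tree is 2 8 (4); add 8.
Step 4: cheapest edge leaving the tree is 2 3 (8); add 3.
Step 5: cheapest edge leaving the tree is 1 8 (9); add 1.
Step 6: cheapest edge leaving the tree is 1 7 (9); add 7.
Step 7: cheapest edge leaving the tree is 6 8 (11); add 6.
Step 8: cheapest edge leaving the tree is 2 4 (14); add 4.
Vertex order: 5, 0, 2, 8, 3, 1, 7, 6, 4. The 4th vertex is 8.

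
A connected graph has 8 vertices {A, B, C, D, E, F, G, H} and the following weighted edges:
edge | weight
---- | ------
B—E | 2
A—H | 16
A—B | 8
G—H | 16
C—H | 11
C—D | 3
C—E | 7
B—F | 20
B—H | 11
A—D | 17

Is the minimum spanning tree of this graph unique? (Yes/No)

Sort edges by weight, then run Kruskal:
B—E (2): add — endpoints in different components.
C—D (3): add — endpoints in different components.
C—E (7): add — endpoints in different components.
A—B (8): add — endpoints in different components.
B—H (11): add — endpoints in different components.
C—H (11): skip — C and H already connected.
A—H (16): skip — A and H already connected.
G—H (16): add — endpoints in different components.
A—D (17): skip — A and D already connected.
B—F (20): add — endpoints in different components.
Non-tree edge C—H has weight 11, equal to the heaviest edge on its tree cycle — swapping gives another MST of the same weight. Not unique.

No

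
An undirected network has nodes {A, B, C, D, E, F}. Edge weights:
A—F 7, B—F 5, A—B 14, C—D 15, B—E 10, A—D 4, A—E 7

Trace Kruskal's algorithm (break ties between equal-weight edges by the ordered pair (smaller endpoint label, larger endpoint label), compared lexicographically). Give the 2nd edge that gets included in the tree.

Kruskal: consider edges lightest-first.
A—D (4): add. Components now {A,D} {B} {C} {E} {F}
B—F (5): add. Components now {A,D} {B,F} {C} {E}
A—E (7): add. Components now {A,D,E} {B,F} {C}
A—F (7): add. Components now {A,B,D,E,F} {C}
B—E (10): skip — B and E already connected.
A—B (14): skip — A and B already connected.
C—D (15): add. Components now {A,B,C,D,E,F}
The 2nd edge added is B—F.

B-F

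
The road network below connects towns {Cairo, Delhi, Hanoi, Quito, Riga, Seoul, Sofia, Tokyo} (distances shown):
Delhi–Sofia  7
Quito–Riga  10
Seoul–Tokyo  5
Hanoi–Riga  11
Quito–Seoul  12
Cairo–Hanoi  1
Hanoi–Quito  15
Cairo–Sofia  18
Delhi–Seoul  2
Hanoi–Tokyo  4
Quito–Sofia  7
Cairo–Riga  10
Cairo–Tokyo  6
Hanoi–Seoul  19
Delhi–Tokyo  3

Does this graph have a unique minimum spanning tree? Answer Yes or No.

No

Kruskal: consider edges lightest-first.
Cairo–Hanoi (1): add — endpoints in different components.
Delhi–Seoul (2): add — endpoints in different components.
Delhi–Tokyo (3): add — endpoints in different components.
Hanoi–Tokyo (4): add — endpoints in different components.
Seoul–Tokyo (5): skip — Tokyo and Seoul already connected.
Cairo–Tokyo (6): skip — Tokyo and Cairo already connected.
Delhi–Sofia (7): add — endpoints in different components.
Quito–Sofia (7): add — endpoints in different components.
Cairo–Riga (10): add — endpoints in different components.
Non-tree edge Quito–Riga has weight 10, equal to the heaviest edge on its tree cycle — swapping gives another MST of the same weight. Not unique.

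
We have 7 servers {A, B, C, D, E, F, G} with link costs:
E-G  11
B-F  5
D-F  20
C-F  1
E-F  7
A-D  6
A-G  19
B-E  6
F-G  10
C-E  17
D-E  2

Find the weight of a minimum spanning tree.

30

Prim's algorithm from F:
Step 1: cheapest edge leaving the tree is C-F (1); add C.
Step 2: cheapest edge leaving the tree is B-F (5); add B.
Step 3: cheapest edge leaving the tree is B-E (6); add E.
Step 4: cheapest edge leaving the tree is D-E (2); add D.
Step 5: cheapest edge leaving the tree is A-D (6); add A.
Step 6: cheapest edge leaving the tree is F-G (10); add G.
MST edges: C-F, B-F, B-E, D-E, A-D, F-G; total weight 1+5+6+2+6+10 = 30.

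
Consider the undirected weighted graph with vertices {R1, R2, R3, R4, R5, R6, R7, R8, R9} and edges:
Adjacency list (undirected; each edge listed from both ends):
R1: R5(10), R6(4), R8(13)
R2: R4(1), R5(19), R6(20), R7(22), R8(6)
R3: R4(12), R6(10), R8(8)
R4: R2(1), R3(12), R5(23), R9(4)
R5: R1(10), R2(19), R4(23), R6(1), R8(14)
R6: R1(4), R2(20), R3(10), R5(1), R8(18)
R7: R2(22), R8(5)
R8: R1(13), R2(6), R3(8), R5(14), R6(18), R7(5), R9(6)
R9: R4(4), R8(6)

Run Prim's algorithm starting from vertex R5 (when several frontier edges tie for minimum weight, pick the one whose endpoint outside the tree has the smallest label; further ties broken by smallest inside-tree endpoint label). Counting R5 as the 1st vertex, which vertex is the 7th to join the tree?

R2

Prim, starting at R5.
Step 1: cheapest edge leaving the tree is R5 R6 (1); add R6.
Step 2: cheapest edge leaving the tree is R1 R6 (4); add R1.
Step 3: cheapest edge leaving the tree is R3 R6 (10); add R3.
Step 4: cheapest edge leaving the tree is R3 R8 (8); add R8.
Step 5: cheapest edge leaving the tree is R7 R8 (5); add R7.
Step 6: cheapest edge leaving the tree is R2 R8 (6); add R2.
Step 7: cheapest edge leaving the tree is R2 R4 (1); add R4.
Step 8: cheapest edge leaving the tree is R4 R9 (4); add R9.
Vertex order: R5, R6, R1, R3, R8, R7, R2, R4, R9. The 7th vertex is R2.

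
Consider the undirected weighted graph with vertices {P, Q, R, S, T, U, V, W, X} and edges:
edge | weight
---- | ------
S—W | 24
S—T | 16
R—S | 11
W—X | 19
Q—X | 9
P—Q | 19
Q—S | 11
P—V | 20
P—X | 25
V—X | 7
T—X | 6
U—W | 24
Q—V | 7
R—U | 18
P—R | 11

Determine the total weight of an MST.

Kruskal: consider edges lightest-first.
T—X (6): add — endpoints in different components.
Q—V (7): add — endpoints in different components.
V—X (7): add — endpoints in different components.
Q—X (9): skip — Q and X already connected.
P—R (11): add — endpoints in different components.
Q—S (11): add — endpoints in different components.
R—S (11): add — endpoints in different components.
S—T (16): skip — S and T already connected.
R—U (18): add — endpoints in different components.
P—Q (19): skip — Q and P already connected.
W—X (19): add — endpoints in different components.
MST edges: T—X, Q—V, V—X, P—R, Q—S, R—S, R—U, W—X; total weight 6+7+7+11+11+11+18+19 = 90.

90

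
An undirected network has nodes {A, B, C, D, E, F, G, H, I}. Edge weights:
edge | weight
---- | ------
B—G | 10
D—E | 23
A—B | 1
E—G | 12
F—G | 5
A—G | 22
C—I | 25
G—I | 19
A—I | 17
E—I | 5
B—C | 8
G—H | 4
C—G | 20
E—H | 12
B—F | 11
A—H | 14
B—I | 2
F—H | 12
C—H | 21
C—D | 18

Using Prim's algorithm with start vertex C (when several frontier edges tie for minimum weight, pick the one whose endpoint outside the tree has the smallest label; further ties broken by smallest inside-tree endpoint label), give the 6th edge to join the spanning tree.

G-H

Prim's algorithm from C:
Step 1: cheapest edge leaving the tree is B—C (8); add B.
Step 2: cheapest edge leaving the tree is A—B (1); add A.
Step 3: cheapest edge leaving the tree is B—I (2); add I.
Step 4: cheapest edge leaving the tree is E—I (5); add E.
Step 5: cheapest edge leaving the tree is B—G (10); add G.
Step 6: cheapest edge leaving the tree is G—H (4); add H.
Step 7: cheapest edge leaving the tree is F—G (5); add F.
Step 8: cheapest edge leaving the tree is C—D (18); add D.
The 6th edge added is G—H.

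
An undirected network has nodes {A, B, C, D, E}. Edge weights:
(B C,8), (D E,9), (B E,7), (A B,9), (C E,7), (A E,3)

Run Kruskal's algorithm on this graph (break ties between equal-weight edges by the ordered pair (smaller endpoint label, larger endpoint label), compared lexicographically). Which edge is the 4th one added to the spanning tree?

Kruskal: consider edges lightest-first.
A E (3): add — endpoints in different components.
B E (7): add — endpoints in different components.
C E (7): add — endpoints in different components.
B C (8): skip — B and C already connected.
A B (9): skip — A and B already connected.
D E (9): add — endpoints in different components.
The 4th edge added is D E.

D-E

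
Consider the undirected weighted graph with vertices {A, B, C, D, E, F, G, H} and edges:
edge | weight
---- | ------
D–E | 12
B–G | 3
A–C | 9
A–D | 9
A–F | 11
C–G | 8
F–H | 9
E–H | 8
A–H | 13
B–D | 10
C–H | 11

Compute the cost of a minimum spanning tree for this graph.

Prim's algorithm from D:
Step 1: frontier [A–D 9, B–D 10, D–E 12] → take A–D (9); add A.
Step 2: frontier [A–C 9, A–F 11, A–H 13, B–D 10, D–E 12] → take A–C (9); add C.
Step 3: frontier [A–F 11, A–H 13, C–G 8, C–H 11, B–D 10, D–E 12] → take C–G (8); add G.
Step 4: frontier [A–F 11, A–H 13, C–H 11, B–D 10, D–E 12, B–G 3] → take B–G (3); add B.
Step 5: frontier [A–F 11, A–H 13, C–H 11, D–E 12] → take A–F (11); add F.
Step 6: frontier [A–H 13, C–H 11, D–E 12, F–H 9] → take F–H (9); add H.
Step 7: frontier [D–E 12, E–H 8] → take E–H (8); add E.
MST edges: A–D, A–C, C–G, B–G, A–F, F–H, E–H; total weight 9+9+8+3+11+9+8 = 57.

57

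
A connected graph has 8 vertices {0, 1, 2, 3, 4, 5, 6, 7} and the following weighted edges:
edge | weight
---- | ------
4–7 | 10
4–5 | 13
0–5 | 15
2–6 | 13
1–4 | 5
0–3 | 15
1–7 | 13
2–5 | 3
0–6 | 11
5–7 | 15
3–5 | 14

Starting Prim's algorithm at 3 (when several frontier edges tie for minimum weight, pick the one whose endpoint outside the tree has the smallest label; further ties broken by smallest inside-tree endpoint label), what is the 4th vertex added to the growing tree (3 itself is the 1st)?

4

Prim, starting at 3.
Step 1: frontier [3–5 14, 0–3 15] → take 3–5 (14); add 5.
Step 2: frontier [0–3 15, 2–5 3, 4–5 13, 0–5 15, 5–7 15] → take 2–5 (3); add 2.
Step 3: frontier [2–6 13, 0–3 15, 4–5 13, 0–5 15, 5–7 15] → take 4–5 (13); add 4.
Step 4: frontier [2–6 13, 0–3 15, 1–4 5, 4–7 10, 0–5 15, 5–7 15] → take 1–4 (5); add 1.
Step 5: frontier [1–7 13, 2–6 13, 0–3 15, 4–7 10, 0–5 15, 5–7 15] → take 4–7 (10); add 7.
Step 6: frontier [2–6 13, 0–3 15, 0–5 15] → take 2–6 (13); add 6.
Step 7: frontier [0–3 15, 0–5 15, 0–6 11] → take 0–6 (11); add 0.
Vertex order: 3, 5, 2, 4, 1, 7, 6, 0. The 4th vertex is 4.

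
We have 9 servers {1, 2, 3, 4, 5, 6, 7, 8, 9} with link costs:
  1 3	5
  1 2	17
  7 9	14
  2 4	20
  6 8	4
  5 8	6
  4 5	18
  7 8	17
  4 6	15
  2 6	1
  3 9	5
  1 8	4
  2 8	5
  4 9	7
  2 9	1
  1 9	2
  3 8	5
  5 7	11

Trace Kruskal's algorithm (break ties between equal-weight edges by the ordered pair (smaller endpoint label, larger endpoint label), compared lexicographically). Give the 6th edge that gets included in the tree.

5-8

Kruskal: consider edges lightest-first.
2 6 (1): add — endpoints in different components.
2 9 (1): add — endpoints in different components.
1 9 (2): add — endpoints in different components.
1 8 (4): add — endpoints in different components.
6 8 (4): skip — 6 and 8 already connected.
1 3 (5): add — endpoints in different components.
2 8 (5): skip — 2 and 8 already connected.
3 8 (5): skip — 3 and 8 already connected.
3 9 (5): skip — 3 and 9 already connected.
5 8 (6): add — endpoints in different components.
4 9 (7): add — endpoints in different components.
5 7 (11): add — endpoints in different components.
The 6th edge added is 5 8.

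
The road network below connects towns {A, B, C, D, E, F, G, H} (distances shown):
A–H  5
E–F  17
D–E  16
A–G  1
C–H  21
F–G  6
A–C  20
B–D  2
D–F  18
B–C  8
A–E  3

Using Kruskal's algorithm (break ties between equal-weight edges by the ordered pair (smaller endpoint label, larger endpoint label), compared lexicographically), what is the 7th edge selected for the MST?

D-E

Kruskal's algorithm — process edges by increasing weight (ties by edge label):
A–G (1): add — endpoints in different components.
B–D (2): add — endpoints in different components.
A–E (3): add — endpoints in different components.
A–H (5): add — endpoints in different components.
F–G (6): add — endpoints in different components.
B–C (8): add — endpoints in different components.
D–E (16): add — endpoints in different components.
The 7th edge added is D–E.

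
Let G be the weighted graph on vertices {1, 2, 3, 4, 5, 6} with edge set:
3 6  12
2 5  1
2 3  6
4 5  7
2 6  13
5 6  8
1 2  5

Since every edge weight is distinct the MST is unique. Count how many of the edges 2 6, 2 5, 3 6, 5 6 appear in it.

2

Kruskal: consider edges lightest-first.
2 5 (1): add — endpoints in different components.
1 2 (5): add — endpoints in different components.
2 3 (6): add — endpoints in different components.
4 5 (7): add — endpoints in different components.
5 6 (8): add — endpoints in different components.
MST edge set: {2 5, 1 2, 2 3, 4 5, 5 6}.
Of the listed edges, {2 5, 5 6} are in the MST → 2.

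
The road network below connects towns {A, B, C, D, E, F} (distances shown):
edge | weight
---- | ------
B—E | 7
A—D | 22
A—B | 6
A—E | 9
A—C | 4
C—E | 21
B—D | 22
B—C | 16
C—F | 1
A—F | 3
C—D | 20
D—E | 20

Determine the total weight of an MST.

37

Grow the tree from D using Prim:
Step 1: cheapest edge leaving the tree is C—D (20); add C.
Step 2: cheapest edge leaving the tree is C—F (1); add F.
Step 3: cheapest edge leaving the tree is A—F (3); add A.
Step 4: cheapest edge leaving the tree is A—B (6); add B.
Step 5: cheapest edge leaving the tree is B—E (7); add E.
MST edges: C—D, C—F, A—F, A—B, B—E; total weight 20+1+3+6+7 = 37.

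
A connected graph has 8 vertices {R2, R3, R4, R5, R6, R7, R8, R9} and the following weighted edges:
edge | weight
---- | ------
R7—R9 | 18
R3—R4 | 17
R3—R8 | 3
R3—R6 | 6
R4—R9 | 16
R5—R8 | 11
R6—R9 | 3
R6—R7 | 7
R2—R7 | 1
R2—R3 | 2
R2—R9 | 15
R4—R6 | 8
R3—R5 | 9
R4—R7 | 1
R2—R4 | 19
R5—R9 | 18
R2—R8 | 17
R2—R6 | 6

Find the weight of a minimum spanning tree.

Prim, starting at R4.
Step 1: cheapest edge leaving the tree is R4—R7 (1); add R7.
Step 2: cheapest edge leaving the tree is R2—R7 (1); add R2.
Step 3: cheapest edge leaving the tree is R2—R3 (2); add R3.
Step 4: cheapest edge leaving the tree is R3—R8 (3); add R8.
Step 5: cheapest edge leaving the tree is R2—R6 (6); add R6.
Step 6: cheapest edge leaving the tree is R6—R9 (3); add R9.
Step 7: cheapest edge leaving the tree is R3—R5 (9); add R5.
MST edges: R4—R7, R2—R7, R2—R3, R3—R8, R2—R6, R6—R9, R3—R5; total weight 1+1+2+3+6+3+9 = 25.

25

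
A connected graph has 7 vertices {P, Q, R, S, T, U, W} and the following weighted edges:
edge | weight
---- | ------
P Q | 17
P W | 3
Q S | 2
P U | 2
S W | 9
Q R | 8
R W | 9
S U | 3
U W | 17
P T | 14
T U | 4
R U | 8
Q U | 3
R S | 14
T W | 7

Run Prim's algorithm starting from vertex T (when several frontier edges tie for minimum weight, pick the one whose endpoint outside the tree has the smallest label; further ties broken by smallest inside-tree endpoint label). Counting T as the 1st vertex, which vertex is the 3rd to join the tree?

P

Prim, starting at T.
Step 1: cheapest edge leaving the tree is T U (4); add U.
Step 2: cheapest edge leaving the tree is P U (2); add P.
Step 3: cheapest edge leaving the tree is Q U (3); add Q.
Step 4: cheapest edge leaving the tree is Q S (2); add S.
Step 5: cheapest edge leaving the tree is P W (3); add W.
Step 6: cheapest edge leaving the tree is Q R (8); add R.
Vertex order: T, U, P, Q, S, W, R. The 3rd vertex is P.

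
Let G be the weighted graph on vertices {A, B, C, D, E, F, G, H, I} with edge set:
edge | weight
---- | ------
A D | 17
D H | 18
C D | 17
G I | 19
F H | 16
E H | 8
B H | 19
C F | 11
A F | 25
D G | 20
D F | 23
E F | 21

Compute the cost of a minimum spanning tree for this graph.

127

Kruskal: consider edges lightest-first.
E H (8): add — endpoints in different components.
C F (11): add — endpoints in different components.
F H (16): add — endpoints in different components.
A D (17): add — endpoints in different components.
C D (17): add — endpoints in different components.
D H (18): skip — D and H already connected.
B H (19): add — endpoints in different components.
G I (19): add — endpoints in different components.
D G (20): add — endpoints in different components.
MST edges: E H, C F, F H, A D, C D, B H, G I, D G; total weight 8+11+16+17+17+19+19+20 = 127.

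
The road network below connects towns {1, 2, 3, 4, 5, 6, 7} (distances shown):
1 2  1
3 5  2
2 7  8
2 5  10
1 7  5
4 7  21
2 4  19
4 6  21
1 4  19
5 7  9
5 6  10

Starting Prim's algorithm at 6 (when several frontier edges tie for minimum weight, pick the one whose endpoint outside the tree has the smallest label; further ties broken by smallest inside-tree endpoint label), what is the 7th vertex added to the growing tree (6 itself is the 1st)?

Grow the tree from 6 using Prim:
Step 1: cheapest edge leaving the tree is 5 6 (10); add 5.
Step 2: cheapest edge leaving the tree is 3 5 (2); add 3.
Step 3: cheapest edge leaving the tree is 5 7 (9); add 7.
Step 4: cheapest edge leaving the tree is 1 7 (5); add 1.
Step 5: cheapest edge leaving the tree is 1 2 (1); add 2.
Step 6: cheapest edge leaving the tree is 1 4 (19); add 4.
Vertex order: 6, 5, 3, 7, 1, 2, 4. The 7th vertex is 4.

4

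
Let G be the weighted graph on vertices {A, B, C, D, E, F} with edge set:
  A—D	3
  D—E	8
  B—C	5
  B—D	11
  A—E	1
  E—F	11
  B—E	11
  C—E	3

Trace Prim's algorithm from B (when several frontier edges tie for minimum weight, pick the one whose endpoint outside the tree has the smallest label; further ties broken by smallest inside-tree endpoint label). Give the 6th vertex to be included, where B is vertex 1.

Grow the tree from B using Prim:
Step 1: frontier [B—C 5, B—D 11, B—E 11] → take B—C (5); add C.
Step 2: frontier [B—D 11, B—E 11, C—E 3] → take C—E (3); add E.
Step 3: frontier [B—D 11, A—E 1, D—E 8, E—F 11] → take A—E (1); add A.
Step 4: frontier [A—D 3, B—D 11, D—E 8, E—F 11] → take A—D (3); add D.
Step 5: frontier [E—F 11] → take E—F (11); add F.
Vertex order: B, C, E, A, D, F. The 6th vertex is F.

F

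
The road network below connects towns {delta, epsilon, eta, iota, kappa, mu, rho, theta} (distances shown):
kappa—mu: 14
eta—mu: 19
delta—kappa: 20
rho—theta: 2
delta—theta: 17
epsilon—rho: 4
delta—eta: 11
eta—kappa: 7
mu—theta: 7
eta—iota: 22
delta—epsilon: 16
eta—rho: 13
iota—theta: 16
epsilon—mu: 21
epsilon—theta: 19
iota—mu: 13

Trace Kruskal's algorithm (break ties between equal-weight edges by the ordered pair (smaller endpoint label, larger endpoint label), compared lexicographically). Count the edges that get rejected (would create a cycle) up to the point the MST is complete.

Sort edges by weight, then run Kruskal:
rho—theta (2): add — endpoints in different components.
epsilon—rho (4): add — endpoints in different components.
eta—kappa (7): add — endpoints in different components.
mu—theta (7): add — endpoints in different components.
delta—eta (11): add — endpoints in different components.
eta—rho (13): add — endpoints in different components.
iota—mu (13): add — endpoints in different components.
Edges rejected before the tree was complete: 0.

0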